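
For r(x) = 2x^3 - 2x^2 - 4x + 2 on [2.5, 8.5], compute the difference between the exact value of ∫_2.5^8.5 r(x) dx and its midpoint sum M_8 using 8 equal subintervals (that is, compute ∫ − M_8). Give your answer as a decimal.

8.71875

Exact integral: ∫_2.5^8.5 r(x) dx = 2071.5.
M_8 = 2062.78125.
Error = 2071.5 − 2062.78125 = 8.71875.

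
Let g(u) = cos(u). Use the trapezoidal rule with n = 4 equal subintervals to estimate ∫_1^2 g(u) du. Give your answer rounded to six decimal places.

Δu = (2 − 1)/4 = 0.25.
g(1) ≈ 0.540302, g(1.25) ≈ 0.315322, g(1.5) ≈ 0.070737, g(1.75) ≈ -0.178246, g(2) ≈ -0.416147.
T_4 = (Δu/2)·[g(u_0) + 2g(u_1) + 2g(u_2) + 2g(u_3) + g(u_4)].
Sum ≈ 0.067473.

0.067473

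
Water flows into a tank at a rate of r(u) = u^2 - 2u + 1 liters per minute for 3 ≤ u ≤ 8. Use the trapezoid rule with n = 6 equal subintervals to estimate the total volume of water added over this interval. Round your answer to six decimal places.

112.245370

Δu = (8 − 3)/6 = 5/6.
r(3) = 4, r(23/6) = 289/36, r(14/3) = 121/9, r(5.5) = 20.25, r(19/3) = 256/9, r(43/6) = 1369/36, r(8) = 49.
T_6 = (Δu/2)·[r(u_0) + 2r(u_1) + ... + 2r(u_{5}) + r(u_6)].
Sum ≈ 112.245370.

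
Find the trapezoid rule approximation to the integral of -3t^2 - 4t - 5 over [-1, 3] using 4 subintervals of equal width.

Δt = (3 − (-1))/4 = 1.
f(-1) = -4, f(0) = -5, f(1) = -12, f(2) = -25, f(3) = -44.
T_4 = (Δt/2)·[f(t_0) + 2f(t_1) + 2f(t_2) + 2f(t_3) + f(t_4)].
Sum = -66.

-66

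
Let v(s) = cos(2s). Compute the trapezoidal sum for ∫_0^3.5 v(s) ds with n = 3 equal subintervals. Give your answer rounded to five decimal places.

Δs = (3.5 − 0)/3 = 7/6.
v(0) ≈ 1.00000, v(7/6) ≈ -0.69076, v(7/3) ≈ -0.04571, v(3.5) ≈ 0.75390.
T_3 = (Δs/2)·[v(s_0) + 2v(s_1) + 2v(s_2) + v(s_3)].
Sum ≈ 0.16390.

0.16390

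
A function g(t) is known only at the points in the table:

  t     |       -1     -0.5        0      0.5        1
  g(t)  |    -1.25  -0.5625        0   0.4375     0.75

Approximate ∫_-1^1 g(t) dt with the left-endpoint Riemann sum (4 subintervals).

Δt = 0.5.
Sum = 0.5·[(-1.25) + (-0.5625) + 0 + 0.4375] = -0.6875.

-0.6875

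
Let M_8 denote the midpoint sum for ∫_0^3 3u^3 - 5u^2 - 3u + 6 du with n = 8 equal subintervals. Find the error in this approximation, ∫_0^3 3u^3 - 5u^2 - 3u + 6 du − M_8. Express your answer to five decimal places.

Exact integral: ∫_0^3 f(u) du = 20.25.
M_8 ≈ 19.9511719.
Error ≈ 20.25 − 19.9511719 ≈ 0.29883.

0.29883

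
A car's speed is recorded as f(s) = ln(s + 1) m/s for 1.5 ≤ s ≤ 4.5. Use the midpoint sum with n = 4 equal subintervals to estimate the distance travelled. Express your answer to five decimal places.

Δs = (4.5 − 1.5)/4 = 0.75.
Midpoints: 1.875, 2.625, 3.375, 4.125.
f(1.875) ≈ 1.05605, f(2.625) ≈ 1.28785, f(3.375) ≈ 1.47591, f(4.125) ≈ 1.63413.
Sum = Δs · [f(1.875) + f(2.625) + f(3.375) + f(4.125)].
Sum ≈ 4.09046.

4.09046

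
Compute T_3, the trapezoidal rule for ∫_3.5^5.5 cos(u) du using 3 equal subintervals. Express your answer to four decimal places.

Δu = (5.5 − 3.5)/3 = 2/3.
f(3.5) ≈ -0.9365, f(25/6) ≈ -0.5190, f(29/6) ≈ 0.1206, f(5.5) ≈ 0.7087.
T_3 = (Δu/2)·[f(u_0) + 2f(u_1) + 2f(u_2) + f(u_3)].
Sum ≈ -0.3415.

-0.3415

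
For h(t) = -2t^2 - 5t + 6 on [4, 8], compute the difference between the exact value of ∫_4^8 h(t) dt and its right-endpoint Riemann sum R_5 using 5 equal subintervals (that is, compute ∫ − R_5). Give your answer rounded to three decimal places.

Exact integral: ∫_4^8 h(t) dt ≈ -394.66667.
R_5 = -441.92.
Error ≈ -394.66667 − (-441.92) ≈ 47.253.

47.253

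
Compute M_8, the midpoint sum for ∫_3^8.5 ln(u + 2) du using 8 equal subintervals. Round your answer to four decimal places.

Δu = (8.5 − 3)/8 = 0.6875.
Midpoints: 3.34375, 4.03125, 4.71875, 5.40625, 6.09375, 6.78125, 7.46875, 8.15625.
f(3.34375) ≈ 1.6759, f(4.03125) ≈ 1.7970, f(4.71875) ≈ 1.9049, f(5.40625) ≈ 2.0023, f(6.09375) ≈ 2.0911, f(6.78125) ≈ 2.1726, f(7.46875) ≈ 2.2480, f(8.15625) ≈ 2.3181.
Sum = Δu · [f(3.34375) + f(4.03125) + f(4.71875) + ...].
Sum ≈ 11.1443.

11.1443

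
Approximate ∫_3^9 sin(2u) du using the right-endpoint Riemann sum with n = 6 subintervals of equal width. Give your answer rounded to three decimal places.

Δu = (9 − 3)/6 = 1.
Right endpoints: 4, 5, 6, 7, 8, 9.
f(4) ≈ 0.989, f(5) ≈ -0.544, f(6) ≈ -0.537, f(7) ≈ 0.991, f(8) ≈ -0.288, f(9) ≈ -0.751.
Sum = Δu · [f(4) + f(5) + f(6) + ...].
Sum ≈ -0.140.

-0.140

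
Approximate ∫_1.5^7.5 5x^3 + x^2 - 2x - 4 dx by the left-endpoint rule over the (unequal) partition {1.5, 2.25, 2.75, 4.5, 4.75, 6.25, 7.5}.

2701.6171875

Subinterval widths: 0.75, 0.5, 1.75, 0.25, 1.5, 1.25.
Left endpoints: 1.5, 2.25, 2.75, 4.5, 4.75, 6.25.
f(1.5) = 12.125, f(2.25) = 53.515625, f(2.75) = 102.046875, f(4.5) = 462.875, f(4.75) = 544.921875, f(6.25) = 1243.265625.
Sum = Σ Δx_i · f(x_i).
Sum = 2701.6171875.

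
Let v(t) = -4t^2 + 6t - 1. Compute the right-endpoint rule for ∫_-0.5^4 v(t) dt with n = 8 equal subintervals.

Δt = (4 − (-0.5))/8 = 0.5625.
Right endpoints: 0.0625, 0.625, 1.1875, 1.75, 2.3125, 2.875, 3.4375, 4.
v(0.0625) = -0.640625, v(0.625) = 1.1875, v(1.1875) = 0.484375, v(1.75) = -2.75, v(2.3125) = -8.515625, v(2.875) = -16.8125, v(3.4375) = -27.640625, v(4) = -41.
Sum = Δt · [v(0.0625) + v(0.625) + v(1.1875) + ...].
Sum = -53.82421875.

-53.82421875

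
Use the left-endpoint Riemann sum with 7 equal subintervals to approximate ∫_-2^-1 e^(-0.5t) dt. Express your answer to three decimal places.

Δt = (-1 − (-2))/7 = 1/7.
Left endpoints: -2, -13/7, -12/7, -11/7, -10/7, -9/7, -8/7.
f(-2) ≈ 2.718, f(-13/7) ≈ 2.531, f(-12/7) ≈ 2.356, f(-11/7) ≈ 2.194, f(-10/7) ≈ 2.043, f(-9/7) ≈ 1.902, f(-8/7) ≈ 1.771.
Sum = Δt · [f(-2) + f(-13/7) + f(-12/7) + ...].
Sum ≈ 2.216.

2.216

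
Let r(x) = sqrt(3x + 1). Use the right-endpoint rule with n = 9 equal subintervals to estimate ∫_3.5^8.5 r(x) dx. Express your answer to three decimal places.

Δx = (8.5 − 3.5)/9 = 5/9.
Right endpoints: 73/18, 83/18, 31/6, 103/18, 113/18, 41/6, 133/18, 143/18, 8.5.
r(73/18) ≈ 3.629, r(83/18) ≈ 3.851, r(31/6) ≈ 4.062, r(103/18) ≈ 4.262, r(113/18) ≈ 4.453, r(41/6) ≈ 4.637, r(133/18) ≈ 4.813, r(143/18) ≈ 4.983, r(8.5) ≈ 5.148.
Sum = Δx · [r(73/18) + r(83/18) + r(31/6) + ...].
Sum ≈ 22.133.

22.133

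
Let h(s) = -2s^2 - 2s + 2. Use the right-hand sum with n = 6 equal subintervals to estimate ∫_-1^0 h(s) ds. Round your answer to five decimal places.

2.32407

Δs = (0 − (-1))/6 = 1/6.
Right endpoints: -5/6, -2/3, -0.5, -1/3, -1/6, 0.
h(-5/6) = 41/18, h(-2/3) = 22/9, h(-0.5) = 2.5, h(-1/3) = 22/9, h(-1/6) = 41/18, h(0) = 2.
Sum = Δs · [h(-5/6) + h(-2/3) + h(-0.5) + ...].
Sum ≈ 2.32407.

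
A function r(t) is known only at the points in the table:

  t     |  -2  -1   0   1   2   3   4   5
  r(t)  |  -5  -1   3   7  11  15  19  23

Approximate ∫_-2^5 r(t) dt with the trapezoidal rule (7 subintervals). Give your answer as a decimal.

63

Δt = 1.
T_7 = (1/2)·[(-5) + 2·(-1) + 2·3 + 2·7 + 2·11 + 2·15 + 2·19 + 23] = 63.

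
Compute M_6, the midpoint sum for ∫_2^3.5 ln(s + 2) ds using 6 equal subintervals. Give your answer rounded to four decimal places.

2.3311

Δs = (3.5 − 2)/6 = 0.25.
Midpoints: 2.125, 2.375, 2.625, 2.875, 3.125, 3.375.
f(2.125) ≈ 1.4171, f(2.375) ≈ 1.4759, f(2.625) ≈ 1.5315, f(2.875) ≈ 1.5841, f(3.125) ≈ 1.6341, f(3.375) ≈ 1.6818.
Sum = Δs · [f(2.125) + f(2.375) + f(2.625) + ...].
Sum ≈ 2.3311.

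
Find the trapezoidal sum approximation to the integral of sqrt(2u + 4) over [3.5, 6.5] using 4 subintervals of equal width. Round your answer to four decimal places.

11.2005

Δu = (6.5 − 3.5)/4 = 0.75.
f(3.5) ≈ 3.3166, f(4.25) ≈ 3.5355, f(5) ≈ 3.7417, f(5.75) ≈ 3.9370, f(6.5) ≈ 4.1231.
T_4 = (Δu/2)·[f(u_0) + 2f(u_1) + 2f(u_2) + 2f(u_3) + f(u_4)].
Sum ≈ 11.2005.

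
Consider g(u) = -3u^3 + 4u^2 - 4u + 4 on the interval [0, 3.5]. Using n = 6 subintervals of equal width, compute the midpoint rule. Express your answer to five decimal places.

-64.71405

Δu = (3.5 − 0)/6 = 7/12.
Midpoints: 7/24, 0.875, 35/24, 49/24, 2.625, 77/24.
g(7/24) = 14281/4608, g(0.875) = 795/512, g(35/24) = -1347/512, g(49/24) = -60017/4608, g(2.625) = -16999/512, g(77/24) = -102503/1536.
Sum = Δu · [g(7/24) + g(0.875) + g(35/24) + ...].
Sum ≈ -64.71405.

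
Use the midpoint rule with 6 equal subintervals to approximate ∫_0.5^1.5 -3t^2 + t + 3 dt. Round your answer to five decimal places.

Δt = (1.5 − 0.5)/6 = 1/6.
Midpoints: 7/12, 0.75, 11/12, 13/12, 1.25, 17/12.
f(7/12) = 2.5625, f(0.75) = 2.0625, f(11/12) = 67/48, f(13/12) = 0.5625, f(1.25) = -0.4375, f(17/12) = -77/48.
Sum = Δt · [f(7/12) + f(0.75) + f(11/12) + ...].
Sum ≈ 0.75694.

0.75694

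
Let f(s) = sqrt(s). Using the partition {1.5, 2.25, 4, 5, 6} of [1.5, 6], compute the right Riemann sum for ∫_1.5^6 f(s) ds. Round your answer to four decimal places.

Subinterval widths: 0.75, 1.75, 1, 1.
Right endpoints: 2.25, 4, 5, 6.
f(2.25) ≈ 1.5000, f(4) ≈ 2.0000, f(5) ≈ 2.2361, f(6) ≈ 2.4495.
Sum = Σ Δs_i · f(s_i).
Sum ≈ 9.3106.

9.3106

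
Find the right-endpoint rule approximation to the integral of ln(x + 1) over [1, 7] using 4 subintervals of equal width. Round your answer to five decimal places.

Δx = (7 − 1)/4 = 1.5.
Right endpoints: 2.5, 4, 5.5, 7.
f(2.5) ≈ 1.25276, f(4) ≈ 1.60944, f(5.5) ≈ 1.87180, f(7) ≈ 2.07944.
Sum = Δx · [f(2.5) + f(4) + f(5.5) + f(7)].
Sum ≈ 10.22017.

10.22017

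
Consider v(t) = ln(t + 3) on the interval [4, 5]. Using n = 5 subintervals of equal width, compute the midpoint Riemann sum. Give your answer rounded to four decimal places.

Δt = (5 − 4)/5 = 0.2.
Midpoints: 4.1, 4.3, 4.5, 4.7, 4.9.
v(4.1) ≈ 1.9601, v(4.3) ≈ 1.9879, v(4.5) ≈ 2.0149, v(4.7) ≈ 2.0412, v(4.9) ≈ 2.0669.
Sum = Δt · [v(4.1) + v(4.3) + v(4.5) + v(4.7) + v(4.9)].
Sum ≈ 2.0142.

2.0142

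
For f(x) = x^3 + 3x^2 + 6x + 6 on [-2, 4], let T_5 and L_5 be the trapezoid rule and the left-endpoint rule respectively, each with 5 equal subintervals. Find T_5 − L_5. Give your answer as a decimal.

86.4

T_5 = 212.64.
L_5 = 126.24.
T_5 − L_5 = 86.4.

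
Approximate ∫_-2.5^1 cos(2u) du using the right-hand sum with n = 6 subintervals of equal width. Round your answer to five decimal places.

-0.22604

Δu = (1 − (-2.5))/6 = 7/12.
Right endpoints: -23/12, -4/3, -0.75, -1/6, 5/12, 1.
f(-23/12) ≈ -0.77014, f(-4/3) ≈ -0.88933, f(-0.75) ≈ 0.07074, f(-1/6) ≈ 0.94496, f(5/12) ≈ 0.67241, f(1) ≈ -0.41615.
Sum = Δu · [f(-23/12) + f(-4/3) + f(-0.75) + ...].
Sum ≈ -0.22604.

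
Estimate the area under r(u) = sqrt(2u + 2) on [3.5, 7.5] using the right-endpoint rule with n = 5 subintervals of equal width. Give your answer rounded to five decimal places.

14.80867

Δu = (7.5 − 3.5)/5 = 0.8.
Right endpoints: 4.3, 5.1, 5.9, 6.7, 7.5.
r(4.3) ≈ 3.25576, r(5.1) ≈ 3.49285, r(5.9) ≈ 3.71484, r(6.7) ≈ 3.92428, r(7.5) ≈ 4.12311.
Sum = Δu · [r(4.3) + r(5.1) + r(5.9) + r(6.7) + r(7.5)].
Sum ≈ 14.80867.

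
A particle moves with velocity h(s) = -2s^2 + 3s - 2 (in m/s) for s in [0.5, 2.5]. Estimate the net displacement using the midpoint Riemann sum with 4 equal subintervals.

-5.25

Δs = (2.5 − 0.5)/4 = 0.5.
Midpoints: 0.75, 1.25, 1.75, 2.25.
h(0.75) = -0.875, h(1.25) = -1.375, h(1.75) = -2.875, h(2.25) = -5.375.
Sum = Δs · [h(0.75) + h(1.25) + h(1.75) + h(2.25)].
Sum = -5.25.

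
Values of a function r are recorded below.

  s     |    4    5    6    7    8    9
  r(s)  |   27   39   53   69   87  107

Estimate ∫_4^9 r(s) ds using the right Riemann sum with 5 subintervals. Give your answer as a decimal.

355

Δs = 1.
Sum = 1·[39 + 53 + 69 + 87 + 107] = 355.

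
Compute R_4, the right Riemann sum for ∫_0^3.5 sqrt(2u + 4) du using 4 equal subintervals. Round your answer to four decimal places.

10.0577

Δu = (3.5 − 0)/4 = 0.875.
Right endpoints: 0.875, 1.75, 2.625, 3.5.
f(0.875) ≈ 2.3979, f(1.75) ≈ 2.7386, f(2.625) ≈ 3.0414, f(3.5) ≈ 3.3166.
Sum = Δu · [f(0.875) + f(1.75) + f(2.625) + f(3.5)].
Sum ≈ 10.0577.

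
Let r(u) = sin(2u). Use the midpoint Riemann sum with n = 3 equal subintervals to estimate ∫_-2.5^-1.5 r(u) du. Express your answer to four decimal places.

Δu = (-1.5 − (-2.5))/3 = 1/3.
Midpoints: -7/3, -2, -5/3.
r(-7/3) ≈ 0.9990, r(-2) ≈ 0.7568, r(-5/3) ≈ 0.1906.
Sum = Δu · [r(-7/3) + r(-2) + r(-5/3)].
Sum ≈ 0.6488.

0.6488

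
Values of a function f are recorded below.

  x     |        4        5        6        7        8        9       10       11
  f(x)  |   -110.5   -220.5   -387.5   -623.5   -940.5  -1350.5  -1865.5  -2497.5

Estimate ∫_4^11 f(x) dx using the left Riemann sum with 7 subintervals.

Δx = 1.
Sum = 1·[(-110.5) + (-220.5) + (-387.5) + (-623.5) + (-940.5) + (-1350.5) + (-1865.5)] = -5498.5.

-5498.5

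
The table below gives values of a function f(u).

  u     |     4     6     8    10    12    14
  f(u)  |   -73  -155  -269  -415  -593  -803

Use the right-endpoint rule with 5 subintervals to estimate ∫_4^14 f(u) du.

-4470

Δu = 2.
Sum = 2·[(-155) + (-269) + (-415) + (-593) + (-803)] = -4470.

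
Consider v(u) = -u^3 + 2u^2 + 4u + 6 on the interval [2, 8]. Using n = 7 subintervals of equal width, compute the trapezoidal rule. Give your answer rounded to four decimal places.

-537.5510

Δu = (8 − 2)/7 = 6/7.
v(2) = 14, v(20/7) = 3578/343, v(26/7) = -958/343, v(32/7) = -10102/343, v(38/7) = -25150/343, v(44/7) = -47398/343, v(50/7) = -78142/343, v(8) = -346.
T_7 = (Δu/2)·[v(u_0) + 2v(u_1) + ... + 2v(u_{6}) + v(u_7)].
Sum ≈ -537.5510.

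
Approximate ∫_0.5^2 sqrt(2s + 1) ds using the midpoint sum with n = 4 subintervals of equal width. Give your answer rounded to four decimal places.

Δs = (2 − 0.5)/4 = 0.375.
Midpoints: 0.6875, 1.0625, 1.4375, 1.8125.
f(0.6875) ≈ 1.5411, f(1.0625) ≈ 1.7678, f(1.4375) ≈ 1.9685, f(1.8125) ≈ 2.1506.
Sum = Δs · [f(0.6875) + f(1.0625) + f(1.4375) + f(1.8125)].
Sum ≈ 2.7855.

2.7855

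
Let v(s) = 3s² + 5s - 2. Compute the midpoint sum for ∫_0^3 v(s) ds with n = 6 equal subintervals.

43.3125

Δs = (3 − 0)/6 = 0.5.
Midpoints: 0.25, 0.75, 1.25, 1.75, 2.25, 2.75.
v(0.25) = -0.5625, v(0.75) = 3.4375, v(1.25) = 8.9375, v(1.75) = 15.9375, v(2.25) = 24.4375, v(2.75) = 34.4375.
Sum = Δs · [v(0.25) + v(0.75) + v(1.25) + ...].
Sum = 43.3125.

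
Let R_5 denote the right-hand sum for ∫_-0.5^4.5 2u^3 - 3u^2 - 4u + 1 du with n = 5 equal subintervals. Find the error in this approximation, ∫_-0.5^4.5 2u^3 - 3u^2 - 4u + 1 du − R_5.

-58.75

Exact integral: ∫_-0.5^4.5 f(u) du = 78.75.
R_5 = 137.5.
Error = 78.75 − 137.5 = -58.75.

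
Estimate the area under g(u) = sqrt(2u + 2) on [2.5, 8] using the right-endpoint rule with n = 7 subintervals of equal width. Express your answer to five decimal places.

Δu = (8 − 2.5)/7 = 11/14.
Right endpoints: 23/7, 57/14, 34/7, 79/14, 45/7, 101/14, 8.
g(23/7) ≈ 2.92770, g(57/14) ≈ 3.18479, g(34/7) ≈ 3.42261, g(79/14) ≈ 3.64496, g(45/7) ≈ 3.85450, g(101/14) ≈ 4.05322, g(8) ≈ 4.24264.
Sum = Δu · [g(23/7) + g(57/14) + g(34/7) + ...].
Sum ≈ 19.90247.

19.90247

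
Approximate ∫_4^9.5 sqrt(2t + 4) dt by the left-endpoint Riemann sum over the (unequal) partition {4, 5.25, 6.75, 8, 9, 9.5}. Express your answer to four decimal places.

22.0884

Subinterval widths: 1.25, 1.5, 1.25, 1, 0.5.
Left endpoints: 4, 5.25, 6.75, 8, 9.
f(4) ≈ 3.4641, f(5.25) ≈ 3.8079, f(6.75) ≈ 4.1833, f(8) ≈ 4.4721, f(9) ≈ 4.6904.
Sum = Σ Δt_i · f(t_i).
Sum ≈ 22.0884.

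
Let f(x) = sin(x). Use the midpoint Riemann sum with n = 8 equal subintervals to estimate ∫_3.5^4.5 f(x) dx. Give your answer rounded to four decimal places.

-0.7261

Δx = (4.5 − 3.5)/8 = 0.125.
Midpoints: 3.5625, 3.6875, 3.8125, 3.9375, 4.0625, 4.1875, 4.3125, 4.4375.
f(3.5625) ≈ -0.4086, f(3.6875) ≈ -0.5192, f(3.8125) ≈ -0.6217, f(3.9375) ≈ -0.7145, f(4.0625) ≈ -0.7962, f(4.1875) ≈ -0.8654, f(4.3125) ≈ -0.9211, f(4.4375) ≈ -0.9625.
Sum = Δx · [f(3.5625) + f(3.6875) + f(3.8125) + ...].
Sum ≈ -0.7261.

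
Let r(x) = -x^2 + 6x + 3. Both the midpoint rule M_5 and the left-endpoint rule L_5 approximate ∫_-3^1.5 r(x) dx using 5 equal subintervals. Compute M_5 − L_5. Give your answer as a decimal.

M_5 = -16.57125.
L_5 = -32.67.
M_5 − L_5 = 16.09875.

16.09875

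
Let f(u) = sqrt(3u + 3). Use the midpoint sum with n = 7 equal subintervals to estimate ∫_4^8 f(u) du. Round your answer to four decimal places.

18.2683

Δu = (8 − 4)/7 = 4/7.
Midpoints: 30/7, 34/7, 38/7, 6, 46/7, 50/7, 54/7.
f(30/7) ≈ 3.9821, f(34/7) ≈ 4.1918, f(38/7) ≈ 4.3916, f(6) ≈ 4.5826, f(46/7) ≈ 4.7660, f(50/7) ≈ 4.9425, f(54/7) ≈ 5.1130.
Sum = Δu · [f(30/7) + f(34/7) + f(38/7) + ...].
Sum ≈ 18.2683.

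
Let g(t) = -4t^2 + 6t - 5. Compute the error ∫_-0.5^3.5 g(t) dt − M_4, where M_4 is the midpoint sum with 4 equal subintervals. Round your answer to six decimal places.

-1.333333

Exact integral: ∫_-0.5^3.5 g(t) dt ≈ -41.33333333.
M_4 = -40.
Error ≈ -41.33333333 − (-40) ≈ -1.333333.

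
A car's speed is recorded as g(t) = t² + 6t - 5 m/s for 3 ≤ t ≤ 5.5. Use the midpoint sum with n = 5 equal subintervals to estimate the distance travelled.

Δt = (5.5 − 3)/5 = 0.5.
Midpoints: 3.25, 3.75, 4.25, 4.75, 5.25.
g(3.25) = 25.0625, g(3.75) = 31.5625, g(4.25) = 38.5625, g(4.75) = 46.0625, g(5.25) = 54.0625.
Sum = Δt · [g(3.25) + g(3.75) + g(4.25) + g(4.75) + g(5.25)].
Sum = 97.65625.

97.65625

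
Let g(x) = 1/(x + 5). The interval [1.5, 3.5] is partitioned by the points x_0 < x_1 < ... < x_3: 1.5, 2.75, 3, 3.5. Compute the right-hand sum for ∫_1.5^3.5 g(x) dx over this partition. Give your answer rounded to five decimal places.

0.25136

Subinterval widths: 1.25, 0.25, 0.5.
Right endpoints: 2.75, 3, 3.5.
g(2.75) = 4/31, g(3) = 0.125, g(3.5) = 2/17.
Sum = Σ Δx_i · g(x_i).
Sum ≈ 0.25136.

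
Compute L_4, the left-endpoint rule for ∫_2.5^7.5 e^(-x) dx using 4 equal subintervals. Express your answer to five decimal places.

Δx = (7.5 − 2.5)/4 = 1.25.
Left endpoints: 2.5, 3.75, 5, 6.25.
f(2.5) ≈ 0.08208, f(3.75) ≈ 0.02352, f(5) ≈ 0.00674, f(6.25) ≈ 0.00193.
Sum = Δx · [f(2.5) + f(3.75) + f(5) + f(6.25)].
Sum ≈ 0.14284.

0.14284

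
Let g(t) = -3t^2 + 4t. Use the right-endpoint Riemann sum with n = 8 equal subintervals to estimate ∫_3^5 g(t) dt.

-71.0625

Δt = (5 − 3)/8 = 0.25.
Right endpoints: 3.25, 3.5, 3.75, 4, 4.25, 4.5, 4.75, 5.
g(3.25) = -18.6875, g(3.5) = -22.75, g(3.75) = -27.1875, g(4) = -32, g(4.25) = -37.1875, g(4.5) = -42.75, g(4.75) = -48.6875, g(5) = -55.
Sum = Δt · [g(3.25) + g(3.5) + g(3.75) + ...].
Sum = -71.0625.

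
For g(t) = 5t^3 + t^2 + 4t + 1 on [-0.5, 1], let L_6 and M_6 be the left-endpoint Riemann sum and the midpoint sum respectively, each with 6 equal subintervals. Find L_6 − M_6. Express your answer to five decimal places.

-1.43555

L_6 = 3.07421875.
M_6 ≈ 4.5097656.
L_6 − M_6 ≈ -1.43555.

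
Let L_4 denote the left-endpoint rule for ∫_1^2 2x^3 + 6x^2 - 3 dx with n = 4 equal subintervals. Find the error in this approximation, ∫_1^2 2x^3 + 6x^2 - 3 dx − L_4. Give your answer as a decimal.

3.84375

Exact integral: ∫_1^2 f(x) dx = 18.5.
L_4 = 14.65625.
Error = 18.5 − 14.65625 = 3.84375.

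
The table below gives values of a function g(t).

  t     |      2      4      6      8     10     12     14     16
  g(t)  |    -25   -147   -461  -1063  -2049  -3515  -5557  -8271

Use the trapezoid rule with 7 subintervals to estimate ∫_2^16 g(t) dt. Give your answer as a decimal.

-33880

Δt = 2.
T_7 = (2/2)·[(-25) + 2·(-147) + 2·(-461) + 2·(-1063) + 2·(-2049) + 2·(-3515) + 2·(-5557) + (-8271)] = -33880.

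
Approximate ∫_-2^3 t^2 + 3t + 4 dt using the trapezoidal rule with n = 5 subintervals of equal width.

Δt = (3 − (-2))/5 = 1.
f(-2) = 2, f(-1) = 2, f(0) = 4, f(1) = 8, f(2) = 14, f(3) = 22.
T_5 = (Δt/2)·[f(t_0) + 2f(t_1) + ... + 2f(t_{4}) + f(t_5)].
Sum = 40.

40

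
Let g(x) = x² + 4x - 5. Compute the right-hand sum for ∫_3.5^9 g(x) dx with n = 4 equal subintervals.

Δx = (9 − 3.5)/4 = 1.375.
Right endpoints: 4.875, 6.25, 7.625, 9.
g(4.875) = 38.265625, g(6.25) = 59.0625, g(7.625) = 83.640625, g(9) = 112.
Sum = Δx · [g(4.875) + g(6.25) + g(7.625) + g(9)].
Sum = 402.83203125.

402.83203125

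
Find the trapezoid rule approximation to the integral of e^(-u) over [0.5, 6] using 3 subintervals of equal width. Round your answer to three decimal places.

Δu = (6 − 0.5)/3 = 11/6.
f(0.5) ≈ 0.607, f(7/3) ≈ 0.097, f(25/6) ≈ 0.016, f(6) ≈ 0.002.
T_3 = (Δu/2)·[f(u_0) + 2f(u_1) + 2f(u_2) + f(u_3)].
Sum ≈ 0.764.

0.764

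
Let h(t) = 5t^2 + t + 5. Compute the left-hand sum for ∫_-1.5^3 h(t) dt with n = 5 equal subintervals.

62.325

Δt = (3 − (-1.5))/5 = 0.9.
Left endpoints: -1.5, -0.6, 0.3, 1.2, 2.1.
h(-1.5) = 14.75, h(-0.6) = 6.2, h(0.3) = 5.75, h(1.2) = 13.4, h(2.1) = 29.15.
Sum = Δt · [h(-1.5) + h(-0.6) + h(0.3) + h(1.2) + h(2.1)].
Sum = 62.325.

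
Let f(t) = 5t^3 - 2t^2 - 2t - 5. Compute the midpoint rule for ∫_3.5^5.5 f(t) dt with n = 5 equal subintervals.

Δt = (5.5 − 3.5)/5 = 0.4.
Midpoints: 3.7, 4.1, 4.5, 4.9, 5.3.
f(3.7) = 213.485, f(4.1) = 297.785, f(4.5) = 401.125, f(4.9) = 525.425, f(5.3) = 672.605.
Sum = Δt · [f(3.7) + f(4.1) + f(4.5) + f(4.9) + f(5.3)].
Sum = 844.17.

844.17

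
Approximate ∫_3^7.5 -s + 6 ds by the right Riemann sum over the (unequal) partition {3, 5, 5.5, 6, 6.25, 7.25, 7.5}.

0.5625

Subinterval widths: 2, 0.5, 0.5, 0.25, 1, 0.25.
Right endpoints: 5, 5.5, 6, 6.25, 7.25, 7.5.
f(5) = 1, f(5.5) = 0.5, f(6) = 0, f(6.25) = -0.25, f(7.25) = -1.25, f(7.5) = -1.5.
Sum = Σ Δs_i · f(s_i).
Sum = 0.5625.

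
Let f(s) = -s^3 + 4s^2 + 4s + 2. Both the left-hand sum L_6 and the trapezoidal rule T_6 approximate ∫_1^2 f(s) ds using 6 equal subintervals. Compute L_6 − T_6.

L_6 ≈ 12.83102.
T_6 ≈ 13.58102.
L_6 − T_6 = -0.75.

-0.75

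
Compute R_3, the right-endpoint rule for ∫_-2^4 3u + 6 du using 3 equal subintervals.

72

Δu = (4 − (-2))/3 = 2.
Right endpoints: 0, 2, 4.
f(0) = 6, f(2) = 12, f(4) = 18.
Sum = Δu · [f(0) + f(2) + f(4)].
Sum = 72.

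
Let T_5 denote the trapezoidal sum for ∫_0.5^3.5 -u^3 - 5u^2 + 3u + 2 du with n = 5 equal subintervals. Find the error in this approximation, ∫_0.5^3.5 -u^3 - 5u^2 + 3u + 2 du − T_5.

Exact integral: ∫_0.5^3.5 f(u) du = -84.75.
T_5 = -86.73.
Error = -84.75 − (-86.73) = 1.98.

1.98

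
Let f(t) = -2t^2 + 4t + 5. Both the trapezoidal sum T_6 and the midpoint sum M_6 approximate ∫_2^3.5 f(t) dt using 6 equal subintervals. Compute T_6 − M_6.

-0.046875

T_6 = 0.71875.
M_6 = 0.765625.
T_6 − M_6 = -0.046875.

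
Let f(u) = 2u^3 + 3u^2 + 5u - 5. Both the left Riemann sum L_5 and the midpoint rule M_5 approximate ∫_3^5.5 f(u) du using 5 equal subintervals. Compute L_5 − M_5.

L_5 = 511.25.
M_5 = 595.546875.
L_5 − M_5 = -84.296875.

-84.296875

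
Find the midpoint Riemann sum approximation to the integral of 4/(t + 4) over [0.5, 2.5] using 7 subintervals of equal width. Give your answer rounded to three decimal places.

1.471

Δt = (2.5 − 0.5)/7 = 2/7.
Midpoints: 9/14, 13/14, 17/14, 1.5, 25/14, 29/14, 33/14.
f(9/14) = 56/65, f(13/14) = 56/69, f(17/14) = 56/73, f(1.5) = 8/11, f(25/14) = 56/81, f(29/14) = 56/85, f(33/14) = 56/89.
Sum = Δt · [f(9/14) + f(13/14) + f(17/14) + ...].
Sum ≈ 1.471.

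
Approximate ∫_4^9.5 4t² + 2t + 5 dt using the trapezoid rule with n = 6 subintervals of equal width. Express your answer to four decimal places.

1162.6644

Δt = (9.5 − 4)/6 = 11/12.
f(4) = 77, f(59/12) = 4015/36, f(35/6) = 1375/9, f(6.75) = 200.75, f(23/3) = 2299/9, f(103/12) = 11407/36, f(9.5) = 385.
T_6 = (Δt/2)·[f(t_0) + 2f(t_1) + ... + 2f(t_{5}) + f(t_6)].
Sum ≈ 1162.6644.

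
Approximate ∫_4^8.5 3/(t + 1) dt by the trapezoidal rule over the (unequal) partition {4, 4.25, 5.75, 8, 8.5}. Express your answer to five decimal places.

1.94561

Subinterval widths: 0.25, 1.5, 2.25, 0.5.
f(4) = 0.6, f(4.25) = 4/7, f(5.75) = 4/9, f(8) = 1/3, f(8.5) = 6/19.
On each subinterval the trapezoid contributes (Δt_i/2)·[f(t_{i-1}) + f(t_i)].
Sum ≈ 1.94561.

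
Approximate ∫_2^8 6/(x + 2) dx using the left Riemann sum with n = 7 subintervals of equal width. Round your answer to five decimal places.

Δx = (8 − 2)/7 = 6/7.
Left endpoints: 2, 20/7, 26/7, 32/7, 38/7, 44/7, 50/7.
f(2) = 1.5, f(20/7) = 21/17, f(26/7) = 1.05, f(32/7) = 21/23, f(38/7) = 21/26, f(44/7) = 21/29, f(50/7) = 0.65625.
Sum = Δx · [f(2) + f(20/7) + f(26/7) + ...].
Sum ≈ 5.90264.

5.90264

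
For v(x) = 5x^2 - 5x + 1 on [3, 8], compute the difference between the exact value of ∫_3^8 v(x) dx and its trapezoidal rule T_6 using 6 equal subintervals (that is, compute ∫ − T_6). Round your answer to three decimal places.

-2.894

Exact integral: ∫_3^8 v(x) dx ≈ 675.83333.
T_6 ≈ 678.72685.
Error ≈ 675.83333 − 678.72685 ≈ -2.894.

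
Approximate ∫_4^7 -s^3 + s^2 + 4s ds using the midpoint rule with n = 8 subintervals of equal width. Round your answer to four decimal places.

Δs = (7 − 4)/8 = 0.375.
Midpoints: 4.1875, 4.5625, 4.9375, 5.3125, 5.6875, 6.0625, 6.4375, 6.8125.
f(4.1875) = -160331/4096, f(4.5625) = -229001/4096, f(4.9375) = -312287/4096, f(5.3125) = -411485/4096, f(5.6875) = -527891/4096, f(6.0625) = -662801/4096, f(6.4375) = -817511/4096, f(6.8125) = -993317/4096.
Sum = Δs · [f(4.1875) + f(4.5625) + f(4.9375) + ...].
Sum ≈ -376.7051.

-376.7051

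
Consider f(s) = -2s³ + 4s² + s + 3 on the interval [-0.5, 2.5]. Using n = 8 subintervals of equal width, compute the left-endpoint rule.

14.203125

Δs = (2.5 − (-0.5))/8 = 0.375.
Left endpoints: -0.5, -0.125, 0.25, 0.625, 1, 1.375, 1.75, 2.125.
f(-0.5) = 3.75, f(-0.125) = 2.94140625, f(0.25) = 3.46875, f(0.625) = 4.69921875, f(1) = 6, f(1.375) = 6.73828125, f(1.75) = 6.28125, f(2.125) = 3.99609375.
Sum = Δs · [f(-0.5) + f(-0.125) + f(0.25) + ...].
Sum = 14.203125.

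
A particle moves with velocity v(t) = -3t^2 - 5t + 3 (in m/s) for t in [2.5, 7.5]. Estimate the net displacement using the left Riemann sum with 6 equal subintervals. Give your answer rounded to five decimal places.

-445.06944

Δt = (7.5 − 2.5)/6 = 5/6.
Left endpoints: 2.5, 10/3, 25/6, 5, 35/6, 20/3.
v(2.5) = -28.25, v(10/3) = -47, v(25/6) = -839/12, v(5) = -97, v(35/6) = -128.25, v(20/3) = -491/3.
Sum = Δt · [v(2.5) + v(10/3) + v(25/6) + ...].
Sum ≈ -445.06944.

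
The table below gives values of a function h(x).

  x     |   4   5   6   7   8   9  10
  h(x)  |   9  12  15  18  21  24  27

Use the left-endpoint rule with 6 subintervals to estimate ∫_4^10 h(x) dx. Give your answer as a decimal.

99

Δx = 1.
Sum = 1·[9 + 12 + 15 + 18 + 21 + 24] = 99.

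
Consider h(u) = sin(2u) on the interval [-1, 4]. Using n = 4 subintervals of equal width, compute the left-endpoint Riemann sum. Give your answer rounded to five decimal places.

Δu = (4 − (-1))/4 = 1.25.
Left endpoints: -1, 0.25, 1.5, 2.75.
h(-1) ≈ -0.90930, h(0.25) ≈ 0.47943, h(1.5) ≈ 0.14112, h(2.75) ≈ -0.70554.
Sum = Δu · [h(-1) + h(0.25) + h(1.5) + h(2.75)].
Sum ≈ -1.24287.

-1.24287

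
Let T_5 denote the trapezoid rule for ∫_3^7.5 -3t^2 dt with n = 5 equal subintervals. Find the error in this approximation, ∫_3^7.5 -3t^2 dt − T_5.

1.8225

Exact integral: ∫_3^7.5 f(t) dt = -394.875.
T_5 = -396.6975.
Error = -394.875 − (-396.6975) = 1.8225.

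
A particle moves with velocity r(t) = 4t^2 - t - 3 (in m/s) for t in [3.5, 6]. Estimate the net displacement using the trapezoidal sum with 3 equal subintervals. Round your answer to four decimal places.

212.6157

Δt = (6 − 3.5)/3 = 5/6.
r(3.5) = 42.5, r(13/3) = 610/9, r(31/6) = 1775/18, r(6) = 135.
T_3 = (Δt/2)·[r(t_0) + 2r(t_1) + 2r(t_2) + r(t_3)].
Sum ≈ 212.6157.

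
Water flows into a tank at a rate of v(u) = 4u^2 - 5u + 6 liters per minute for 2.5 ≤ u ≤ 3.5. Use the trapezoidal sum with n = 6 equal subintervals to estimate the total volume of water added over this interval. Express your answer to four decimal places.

Δu = (3.5 − 2.5)/6 = 1/6.
v(2.5) = 18.5, v(8/3) = 190/9, v(17/6) = 431/18, v(3) = 27, v(19/6) = 545/18, v(10/3) = 304/9, v(3.5) = 37.5.
T_6 = (Δu/2)·[v(u_0) + 2v(u_1) + ... + 2v(u_{5}) + v(u_6)].
Sum ≈ 27.3519.

27.3519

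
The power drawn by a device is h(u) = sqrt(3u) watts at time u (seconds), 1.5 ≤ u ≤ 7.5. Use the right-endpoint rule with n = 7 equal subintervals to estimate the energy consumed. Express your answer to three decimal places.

Δu = (7.5 − 1.5)/7 = 6/7.
Right endpoints: 33/14, 45/14, 57/14, 69/14, 81/14, 93/14, 7.5.
h(33/14) ≈ 2.659, h(45/14) ≈ 3.105, h(57/14) ≈ 3.495, h(69/14) ≈ 3.845, h(81/14) ≈ 4.166, h(93/14) ≈ 4.464, h(7.5) ≈ 4.743.
Sum = Δu · [h(33/14) + h(45/14) + h(57/14) + ...].
Sum ≈ 22.696.

22.696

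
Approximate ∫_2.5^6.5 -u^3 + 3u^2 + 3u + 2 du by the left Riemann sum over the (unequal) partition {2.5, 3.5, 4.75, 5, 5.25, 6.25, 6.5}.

Subinterval widths: 1, 1.25, 0.25, 0.25, 1, 0.25.
Left endpoints: 2.5, 3.5, 4.75, 5, 5.25, 6.25.
f(2.5) = 12.625, f(3.5) = 6.375, f(4.75) = -23.234375, f(5) = -33, f(5.25) = -44.265625, f(6.25) = -106.203125.
Sum = Σ Δu_i · f(u_i).
Sum = -64.28125.

-64.28125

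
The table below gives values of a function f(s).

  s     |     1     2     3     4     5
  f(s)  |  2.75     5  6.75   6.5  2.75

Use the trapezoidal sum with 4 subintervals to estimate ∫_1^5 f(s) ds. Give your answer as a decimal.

Δs = 1.
T_4 = (1/2)·[2.75 + 2·5 + 2·6.75 + 2·6.5 + 2.75] = 21.

21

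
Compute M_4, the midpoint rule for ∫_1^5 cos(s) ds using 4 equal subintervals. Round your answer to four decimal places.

Δs = (5 − 1)/4 = 1.
Midpoints: 1.5, 2.5, 3.5, 4.5.
f(1.5) ≈ 0.0707, f(2.5) ≈ -0.8011, f(3.5) ≈ -0.9365, f(4.5) ≈ -0.2108.
Sum = Δs · [f(1.5) + f(2.5) + f(3.5) + f(4.5)].
Sum ≈ -1.8777.

-1.8777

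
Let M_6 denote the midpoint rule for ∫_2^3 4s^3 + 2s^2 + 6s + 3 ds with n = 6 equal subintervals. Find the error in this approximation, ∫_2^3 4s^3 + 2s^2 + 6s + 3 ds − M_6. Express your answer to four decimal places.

Exact integral: ∫_2^3 f(s) ds ≈ 95.666667.
M_6 ≈ 95.592593.
Error ≈ 95.666667 − 95.592593 ≈ 0.0741.

0.0741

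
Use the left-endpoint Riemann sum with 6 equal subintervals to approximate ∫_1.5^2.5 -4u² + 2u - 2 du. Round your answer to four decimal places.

Δu = (2.5 − 1.5)/6 = 1/6.
Left endpoints: 1.5, 5/3, 11/6, 2, 13/6, 7/3.
f(1.5) = -8, f(5/3) = -88/9, f(11/6) = -106/9, f(2) = -14, f(13/6) = -148/9, f(7/3) = -172/9.
Sum = Δu · [f(1.5) + f(5/3) + f(11/6) + ...].
Sum ≈ -13.1852.

-13.1852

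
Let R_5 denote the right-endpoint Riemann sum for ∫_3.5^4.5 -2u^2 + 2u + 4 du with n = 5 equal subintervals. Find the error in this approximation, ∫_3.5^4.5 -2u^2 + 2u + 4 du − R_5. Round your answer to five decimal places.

1.41333

Exact integral: ∫_3.5^4.5 f(u) du ≈ -20.1666667.
R_5 = -21.58.
Error ≈ -20.1666667 − (-21.58) ≈ 1.41333.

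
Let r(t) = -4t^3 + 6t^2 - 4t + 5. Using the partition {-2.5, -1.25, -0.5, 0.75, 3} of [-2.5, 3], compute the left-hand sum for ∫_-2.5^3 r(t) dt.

Subinterval widths: 1.25, 0.75, 1.25, 2.25.
Left endpoints: -2.5, -1.25, -0.5, 0.75.
r(-2.5) = 115, r(-1.25) = 27.1875, r(-0.5) = 9, r(0.75) = 3.6875.
Sum = Σ Δt_i · r(t_i).
Sum = 183.6875.

183.6875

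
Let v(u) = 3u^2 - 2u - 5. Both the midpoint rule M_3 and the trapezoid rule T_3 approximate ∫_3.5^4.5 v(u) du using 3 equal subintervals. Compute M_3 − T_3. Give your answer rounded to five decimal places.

-0.08333

M_3 ≈ 35.2222222.
T_3 ≈ 35.3055556.
M_3 − T_3 ≈ -0.08333.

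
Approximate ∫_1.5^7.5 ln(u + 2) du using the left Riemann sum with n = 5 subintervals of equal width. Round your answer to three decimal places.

10.382

Δu = (7.5 − 1.5)/5 = 1.2.
Left endpoints: 1.5, 2.7, 3.9, 5.1, 6.3.
f(1.5) ≈ 1.253, f(2.7) ≈ 1.548, f(3.9) ≈ 1.775, f(5.1) ≈ 1.960, f(6.3) ≈ 2.116.
Sum = Δu · [f(1.5) + f(2.7) + f(3.9) + f(5.1) + f(6.3)].
Sum ≈ 10.382.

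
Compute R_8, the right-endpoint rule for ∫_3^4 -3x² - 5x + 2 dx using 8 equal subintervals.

-54.1328125

Δx = (4 − 3)/8 = 0.125.
Right endpoints: 3.125, 3.25, 3.375, 3.5, 3.625, 3.75, 3.875, 4.
f(3.125) = -42.921875, f(3.25) = -45.9375, f(3.375) = -49.046875, f(3.5) = -52.25, f(3.625) = -55.546875, f(3.75) = -58.9375, f(3.875) = -62.421875, f(4) = -66.
Sum = Δx · [f(3.125) + f(3.25) + f(3.375) + ...].
Sum = -54.1328125.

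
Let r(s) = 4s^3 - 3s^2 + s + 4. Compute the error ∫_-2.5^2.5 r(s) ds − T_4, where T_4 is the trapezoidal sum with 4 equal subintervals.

Exact integral: ∫_-2.5^2.5 r(s) ds = -11.25.
T_4 = -15.15625.
Error = -11.25 − (-15.15625) = 3.90625.

3.90625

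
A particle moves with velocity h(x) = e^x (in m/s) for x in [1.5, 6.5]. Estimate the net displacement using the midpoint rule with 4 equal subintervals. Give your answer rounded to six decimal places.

Δx = (6.5 − 1.5)/4 = 1.25.
Midpoints: 2.125, 3.375, 4.625, 5.875.
h(2.125) ≈ 8.372897, h(3.375) ≈ 29.224284, h(4.625) ≈ 102.002773, h(5.875) ≈ 356.024661.
Sum = Δx · [h(2.125) + h(3.375) + h(4.625) + h(5.875)].
Sum ≈ 619.530769.

619.530769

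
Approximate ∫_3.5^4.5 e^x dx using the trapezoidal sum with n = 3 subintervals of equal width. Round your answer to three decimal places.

Δx = (4.5 − 3.5)/3 = 1/3.
f(3.5) ≈ 33.115, f(23/6) ≈ 46.216, f(25/6) ≈ 64.500, f(4.5) ≈ 90.017.
T_3 = (Δx/2)·[f(x_0) + 2f(x_1) + 2f(x_2) + f(x_3)].
Sum ≈ 57.428.

57.428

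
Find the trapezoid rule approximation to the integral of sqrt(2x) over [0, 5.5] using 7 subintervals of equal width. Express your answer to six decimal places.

Δx = (5.5 − 0)/7 = 11/14.
f(0) ≈ 0.000000, f(11/14) ≈ 1.253566, f(11/7) ≈ 1.772811, f(33/14) ≈ 2.171241, f(22/7) ≈ 2.507133, f(55/14) ≈ 2.803060, f(33/7) ≈ 3.070598, f(5.5) ≈ 3.316625.
T_7 = (Δx/2)·[f(x_0) + 2f(x_1) + ... + 2f(x_{6}) + f(x_7)].
Sum ≈ 11.971709.

11.971709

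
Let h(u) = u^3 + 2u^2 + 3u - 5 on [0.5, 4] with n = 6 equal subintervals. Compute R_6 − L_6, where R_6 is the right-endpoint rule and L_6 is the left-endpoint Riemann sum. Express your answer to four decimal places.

R_6 ≈ 145.309751.
L_6 ≈ 83.549334.
R_6 − L_6 ≈ 61.7604.

61.7604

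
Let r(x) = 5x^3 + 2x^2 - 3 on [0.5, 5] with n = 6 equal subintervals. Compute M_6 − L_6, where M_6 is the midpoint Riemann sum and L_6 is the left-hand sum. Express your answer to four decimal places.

M_6 ≈ 841.798828.
L_6 = 616.46484375.
M_6 − L_6 ≈ 225.3340.

225.3340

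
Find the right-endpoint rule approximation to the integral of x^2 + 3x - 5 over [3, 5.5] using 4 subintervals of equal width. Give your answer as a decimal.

Δx = (5.5 − 3)/4 = 0.625.
Right endpoints: 3.625, 4.25, 4.875, 5.5.
f(3.625) = 19.015625, f(4.25) = 25.8125, f(4.875) = 33.390625, f(5.5) = 41.75.
Sum = Δx · [f(3.625) + f(4.25) + f(4.875) + f(5.5)].
Sum = 74.98046875.

74.98046875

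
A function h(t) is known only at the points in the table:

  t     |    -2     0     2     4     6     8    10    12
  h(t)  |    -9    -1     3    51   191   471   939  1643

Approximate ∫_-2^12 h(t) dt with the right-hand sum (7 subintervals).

6594

Δt = 2.
Sum = 2·[(-1) + 3 + 51 + 191 + 471 + 939 + 1643] = 6594.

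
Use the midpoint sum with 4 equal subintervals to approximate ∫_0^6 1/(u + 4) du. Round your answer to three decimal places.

Δu = (6 − 0)/4 = 1.5.
Midpoints: 0.75, 2.25, 3.75, 5.25.
f(0.75) = 4/19, f(2.25) = 0.16, f(3.75) = 4/31, f(5.25) = 4/37.
Sum = Δu · [f(0.75) + f(2.25) + f(3.75) + f(5.25)].
Sum ≈ 0.912.

0.912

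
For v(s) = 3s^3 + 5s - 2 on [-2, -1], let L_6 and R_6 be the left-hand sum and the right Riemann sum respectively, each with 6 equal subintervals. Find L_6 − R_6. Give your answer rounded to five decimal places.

L_6 ≈ -22.9791667.
R_6 ≈ -18.6458333.
L_6 − R_6 ≈ -4.33333.

-4.33333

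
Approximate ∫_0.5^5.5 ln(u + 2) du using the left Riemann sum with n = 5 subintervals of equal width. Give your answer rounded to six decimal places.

Δu = (5.5 − 0.5)/5 = 1.
Left endpoints: 0.5, 1.5, 2.5, 3.5, 4.5.
f(0.5) ≈ 0.916291, f(1.5) ≈ 1.252763, f(2.5) ≈ 1.504077, f(3.5) ≈ 1.704748, f(4.5) ≈ 1.871802.
Sum = Δu · [f(0.5) + f(1.5) + f(2.5) + f(3.5) + f(4.5)].
Sum ≈ 7.249681.

7.249681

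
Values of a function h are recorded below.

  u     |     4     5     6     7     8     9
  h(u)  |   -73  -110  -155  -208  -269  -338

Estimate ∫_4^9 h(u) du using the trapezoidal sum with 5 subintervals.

Δu = 1.
T_5 = (1/2)·[(-73) + 2·(-110) + 2·(-155) + 2·(-208) + 2·(-269) + (-338)] = -947.5.

-947.5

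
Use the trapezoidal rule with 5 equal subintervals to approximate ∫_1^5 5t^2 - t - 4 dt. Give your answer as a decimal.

180.8

Δt = (5 − 1)/5 = 0.8.
f(1) = 0, f(1.8) = 10.4, f(2.6) = 27.2, f(3.4) = 50.4, f(4.2) = 80, f(5) = 116.
T_5 = (Δt/2)·[f(t_0) + 2f(t_1) + ... + 2f(t_{4}) + f(t_5)].
Sum = 180.8.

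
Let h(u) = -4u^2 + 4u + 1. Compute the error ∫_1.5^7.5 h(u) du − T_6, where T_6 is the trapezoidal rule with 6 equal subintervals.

Exact integral: ∫_1.5^7.5 h(u) du = -444.
T_6 = -448.
Error = -444 − (-448) = 4.

4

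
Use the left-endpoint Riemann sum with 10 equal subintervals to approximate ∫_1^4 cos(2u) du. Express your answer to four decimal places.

Δu = (4 − 1)/10 = 0.3.
Left endpoints: 1, 1.3, 1.6, 1.9, 2.2, 2.5, 2.8, 3.1, 3.4, 3.7.
f(1) ≈ -0.4161, f(1.3) ≈ -0.8569, f(1.6) ≈ -0.9983, f(1.9) ≈ -0.7910, f(2.2) ≈ -0.3073, f(2.5) ≈ 0.2837, f(2.8) ≈ 0.7756, f(3.1) ≈ 0.9965, f(3.4) ≈ 0.8694, f(3.7) ≈ 0.4385.
Sum = Δu · [f(1) + f(1.3) + f(1.6) + ...].
Sum ≈ -0.0018.

-0.0018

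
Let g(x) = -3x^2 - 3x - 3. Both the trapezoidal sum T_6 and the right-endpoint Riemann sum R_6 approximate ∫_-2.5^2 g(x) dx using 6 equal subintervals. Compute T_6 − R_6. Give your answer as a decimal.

T_6 = -35.015625.
R_6 = -37.546875.
T_6 − R_6 = 2.53125.

2.53125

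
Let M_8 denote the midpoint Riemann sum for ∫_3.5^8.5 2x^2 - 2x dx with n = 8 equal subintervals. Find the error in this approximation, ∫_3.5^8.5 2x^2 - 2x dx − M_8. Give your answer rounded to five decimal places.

Exact integral: ∫_3.5^8.5 f(x) dx ≈ 320.8333333.
M_8 = 320.5078125.
Error ≈ 320.8333333 − 320.5078125 ≈ 0.32552.

0.32552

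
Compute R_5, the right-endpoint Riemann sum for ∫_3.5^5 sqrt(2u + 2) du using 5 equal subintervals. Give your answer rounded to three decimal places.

Δu = (5 − 3.5)/5 = 0.3.
Right endpoints: 3.8, 4.1, 4.4, 4.7, 5.
f(3.8) ≈ 3.098, f(4.1) ≈ 3.194, f(4.4) ≈ 3.286, f(4.7) ≈ 3.376, f(5) ≈ 3.464.
Sum = Δu · [f(3.8) + f(4.1) + f(4.4) + f(4.7) + f(5)].
Sum ≈ 4.926.

4.926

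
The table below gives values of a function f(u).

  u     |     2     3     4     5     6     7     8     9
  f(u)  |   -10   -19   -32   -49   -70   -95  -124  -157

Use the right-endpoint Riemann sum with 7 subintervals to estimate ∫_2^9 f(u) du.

Δu = 1.
Sum = 1·[(-19) + (-32) + (-49) + (-70) + (-95) + (-124) + (-157)] = -546.

-546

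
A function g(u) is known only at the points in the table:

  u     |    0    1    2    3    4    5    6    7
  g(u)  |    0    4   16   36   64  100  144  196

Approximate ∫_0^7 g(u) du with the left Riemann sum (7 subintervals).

364

Δu = 1.
Sum = 1·[0 + 4 + 16 + 36 + 64 + 100 + 144] = 364.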